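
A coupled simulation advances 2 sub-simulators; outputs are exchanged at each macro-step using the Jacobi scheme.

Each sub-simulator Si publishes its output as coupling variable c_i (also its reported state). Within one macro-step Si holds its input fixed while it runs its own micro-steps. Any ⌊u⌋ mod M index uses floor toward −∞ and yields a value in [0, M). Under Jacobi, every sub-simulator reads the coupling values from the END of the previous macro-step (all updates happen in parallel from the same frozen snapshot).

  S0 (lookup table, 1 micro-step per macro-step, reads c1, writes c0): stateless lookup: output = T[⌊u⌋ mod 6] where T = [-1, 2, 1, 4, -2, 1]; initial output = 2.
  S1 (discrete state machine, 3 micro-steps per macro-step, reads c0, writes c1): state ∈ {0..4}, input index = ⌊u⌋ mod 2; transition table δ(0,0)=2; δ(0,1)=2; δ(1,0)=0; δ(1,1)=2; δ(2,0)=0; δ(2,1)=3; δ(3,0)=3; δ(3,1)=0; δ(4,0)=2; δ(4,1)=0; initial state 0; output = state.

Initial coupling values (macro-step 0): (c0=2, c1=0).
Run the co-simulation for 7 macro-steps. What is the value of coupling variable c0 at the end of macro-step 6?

macro 1: S0 reads c1=0 → after 1×micro: -1; S1 reads c0=2 → after 3×micro: 2 ⇒ (c0=-1, c1=2)
macro 2: S0 reads c1=2 → after 1×micro: 1; S1 reads c0=-1 → after 3×micro: 2 ⇒ (c0=1, c1=2)
macro 3: S0 reads c1=2 → after 1×micro: 1; S1 reads c0=1 → after 3×micro: 2 ⇒ (c0=1, c1=2)
macro 4: S0 reads c1=2 → after 1×micro: 1; S1 reads c0=1 → after 3×micro: 2 ⇒ (c0=1, c1=2)
macro 5: S0 reads c1=2 → after 1×micro: 1; S1 reads c0=1 → after 3×micro: 2 ⇒ (c0=1, c1=2)
macro 6: S0 reads c1=2 → after 1×micro: 1; S1 reads c0=1 → after 3×micro: 2 ⇒ (c0=1, c1=2)
macro 7: S0 reads c1=2 → after 1×micro: 1; S1 reads c0=1 → after 3×micro: 2 ⇒ (c0=1, c1=2)

c0 at macro-step 6 = 1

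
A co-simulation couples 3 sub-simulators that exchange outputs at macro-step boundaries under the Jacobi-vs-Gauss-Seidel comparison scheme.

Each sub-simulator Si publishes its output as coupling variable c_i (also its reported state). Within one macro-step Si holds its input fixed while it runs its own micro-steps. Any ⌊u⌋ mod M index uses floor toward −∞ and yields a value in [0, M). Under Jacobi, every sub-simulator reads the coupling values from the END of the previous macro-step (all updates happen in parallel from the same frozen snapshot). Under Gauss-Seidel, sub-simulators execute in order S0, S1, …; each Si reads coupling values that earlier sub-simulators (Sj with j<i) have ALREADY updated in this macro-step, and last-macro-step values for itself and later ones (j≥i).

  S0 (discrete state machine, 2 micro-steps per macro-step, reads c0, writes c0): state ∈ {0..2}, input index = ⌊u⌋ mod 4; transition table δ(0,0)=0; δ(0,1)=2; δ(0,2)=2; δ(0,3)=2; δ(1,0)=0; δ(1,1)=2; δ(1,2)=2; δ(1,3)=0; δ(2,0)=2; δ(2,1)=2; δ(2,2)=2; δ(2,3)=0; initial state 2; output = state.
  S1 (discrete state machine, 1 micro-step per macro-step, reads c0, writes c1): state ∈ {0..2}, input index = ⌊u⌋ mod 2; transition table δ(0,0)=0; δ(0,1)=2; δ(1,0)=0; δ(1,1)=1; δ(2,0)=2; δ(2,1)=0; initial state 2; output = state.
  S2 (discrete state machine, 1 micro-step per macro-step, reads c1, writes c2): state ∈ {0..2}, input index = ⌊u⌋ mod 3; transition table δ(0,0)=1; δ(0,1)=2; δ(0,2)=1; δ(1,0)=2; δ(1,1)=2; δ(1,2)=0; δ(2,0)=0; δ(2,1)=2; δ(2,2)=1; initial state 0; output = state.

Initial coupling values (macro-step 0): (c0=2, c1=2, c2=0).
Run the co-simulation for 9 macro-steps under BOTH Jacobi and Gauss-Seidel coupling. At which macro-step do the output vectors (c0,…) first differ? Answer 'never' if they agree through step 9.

[Jacobi] macro 1: S0 reads c0=2 → after 2×micro: 2; S1 reads c0=2 → after 1×micro: 2; S2 reads c1=2 → after 1×micro: 1 ⇒ (c0=2, c1=2, c2=1)
[Jacobi] macro 2: S0 reads c0=2 → after 2×micro: 2; S1 reads c0=2 → after 1×micro: 2; S2 reads c1=2 → after 1×micro: 0 ⇒ (c0=2, c1=2, c2=0)
[Jacobi] macro 3: S0 reads c0=2 → after 2×micro: 2; S1 reads c0=2 → after 1×micro: 2; S2 reads c1=2 → after 1×micro: 1 ⇒ (c0=2, c1=2, c2=1)
[Jacobi] macro 4: S0 reads c0=2 → after 2×micro: 2; S1 reads c0=2 → after 1×micro: 2; S2 reads c1=2 → after 1×micro: 0 ⇒ (c0=2, c1=2, c2=0)
[Jacobi] macro 5: S0 reads c0=2 → after 2×micro: 2; S1 reads c0=2 → after 1×micro: 2; S2 reads c1=2 → after 1×micro: 1 ⇒ (c0=2, c1=2, c2=1)
[Jacobi] macro 6: S0 reads c0=2 → after 2×micro: 2; S1 reads c0=2 → after 1×micro: 2; S2 reads c1=2 → after 1×micro: 0 ⇒ (c0=2, c1=2, c2=0)
[Jacobi] macro 7: S0 reads c0=2 → after 2×micro: 2; S1 reads c0=2 → after 1×micro: 2; S2 reads c1=2 → after 1×micro: 1 ⇒ (c0=2, c1=2, c2=1)
[Jacobi] macro 8: S0 reads c0=2 → after 2×micro: 2; S1 reads c0=2 → after 1×micro: 2; S2 reads c1=2 → after 1×micro: 0 ⇒ (c0=2, c1=2, c2=0)
[Jacobi] macro 9: S0 reads c0=2 → after 2×micro: 2; S1 reads c0=2 → after 1×micro: 2; S2 reads c1=2 → after 1×micro: 1 ⇒ (c0=2, c1=2, c2=1)
[Gauss-Seidel] macro 1: S0 reads c0=2 → after 2×micro: 2; S1 reads c0=2 → after 1×micro: 2; S2 reads c1=2 → after 1×micro: 1 ⇒ (c0=2, c1=2, c2=1)
[Gauss-Seidel] macro 2: S0 reads c0=2 → after 2×micro: 2; S1 reads c0=2 → after 1×micro: 2; S2 reads c1=2 → after 1×micro: 0 ⇒ (c0=2, c1=2, c2=0)
[Gauss-Seidel] macro 3: S0 reads c0=2 → after 2×micro: 2; S1 reads c0=2 → after 1×micro: 2; S2 reads c1=2 → after 1×micro: 1 ⇒ (c0=2, c1=2, c2=1)
[Gauss-Seidel] macro 4: S0 reads c0=2 → after 2×micro: 2; S1 reads c0=2 → after 1×micro: 2; S2 reads c1=2 → after 1×micro: 0 ⇒ (c0=2, c1=2, c2=0)
[Gauss-Seidel] macro 5: S0 reads c0=2 → after 2×micro: 2; S1 reads c0=2 → after 1×micro: 2; S2 reads c1=2 → after 1×micro: 1 ⇒ (c0=2, c1=2, c2=1)
[Gauss-Seidel] macro 6: S0 reads c0=2 → after 2×micro: 2; S1 reads c0=2 → after 1×micro: 2; S2 reads c1=2 → after 1×micro: 0 ⇒ (c0=2, c1=2, c2=0)
[Gauss-Seidel] macro 7: S0 reads c0=2 → after 2×micro: 2; S1 reads c0=2 → after 1×micro: 2; S2 reads c1=2 → after 1×micro: 1 ⇒ (c0=2, c1=2, c2=1)
[Gauss-Seidel] macro 8: S0 reads c0=2 → after 2×micro: 2; S1 reads c0=2 → after 1×micro: 2; S2 reads c1=2 → after 1×micro: 0 ⇒ (c0=2, c1=2, c2=0)
[Gauss-Seidel] macro 9: S0 reads c0=2 → after 2×micro: 2; S1 reads c0=2 → after 1×micro: 2; S2 reads c1=2 → after 1×micro: 1 ⇒ (c0=2, c1=2, c2=1)

first divergence at macro-step: never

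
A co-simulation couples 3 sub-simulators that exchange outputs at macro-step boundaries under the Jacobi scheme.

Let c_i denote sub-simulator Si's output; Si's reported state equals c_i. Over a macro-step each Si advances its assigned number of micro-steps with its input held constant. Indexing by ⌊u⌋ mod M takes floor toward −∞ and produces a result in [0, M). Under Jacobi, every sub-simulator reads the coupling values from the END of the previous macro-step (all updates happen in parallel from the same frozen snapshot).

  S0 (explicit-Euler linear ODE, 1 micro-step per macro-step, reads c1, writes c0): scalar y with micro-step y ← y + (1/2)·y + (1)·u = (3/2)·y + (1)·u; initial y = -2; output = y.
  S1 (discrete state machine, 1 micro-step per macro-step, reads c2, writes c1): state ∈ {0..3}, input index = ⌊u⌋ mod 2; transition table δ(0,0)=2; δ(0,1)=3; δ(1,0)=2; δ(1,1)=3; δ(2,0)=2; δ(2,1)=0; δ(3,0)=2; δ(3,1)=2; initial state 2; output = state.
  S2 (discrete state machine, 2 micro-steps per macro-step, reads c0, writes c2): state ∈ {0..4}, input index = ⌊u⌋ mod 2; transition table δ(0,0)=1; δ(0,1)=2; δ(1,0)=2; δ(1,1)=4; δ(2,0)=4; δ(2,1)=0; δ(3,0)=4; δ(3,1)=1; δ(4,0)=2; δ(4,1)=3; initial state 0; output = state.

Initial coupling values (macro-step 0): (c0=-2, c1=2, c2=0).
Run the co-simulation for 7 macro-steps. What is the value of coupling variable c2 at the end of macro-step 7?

c2 at macro-step 7 = 2

macro 1: S0 reads c1=2 → after 1×micro: -1; S1 reads c2=0 → after 1×micro: 2; S2 reads c0=-2 → after 2×micro: 2 ⇒ (c0=-1, c1=2, c2=2)
macro 2: S0 reads c1=2 → after 1×micro: 1/2; S1 reads c2=2 → after 1×micro: 2; S2 reads c0=-1 → after 2×micro: 2 ⇒ (c0=1/2, c1=2, c2=2)
macro 3: S0 reads c1=2 → after 1×micro: 11/4; S1 reads c2=2 → after 1×micro: 2; S2 reads c0=1/2 → after 2×micro: 2 ⇒ (c0=11/4, c1=2, c2=2)
macro 4: S0 reads c1=2 → after 1×micro: 49/8; S1 reads c2=2 → after 1×micro: 2; S2 reads c0=11/4 → after 2×micro: 2 ⇒ (c0=49/8, c1=2, c2=2)
macro 5: S0 reads c1=2 → after 1×micro: 179/16; S1 reads c2=2 → after 1×micro: 2; S2 reads c0=49/8 → after 2×micro: 2 ⇒ (c0=179/16, c1=2, c2=2)
macro 6: S0 reads c1=2 → after 1×micro: 601/32; S1 reads c2=2 → after 1×micro: 2; S2 reads c0=179/16 → after 2×micro: 2 ⇒ (c0=601/32, c1=2, c2=2)
macro 7: S0 reads c1=2 → after 1×micro: 1931/64; S1 reads c2=2 → after 1×micro: 2; S2 reads c0=601/32 → after 2×micro: 2 ⇒ (c0=1931/64, c1=2, c2=2)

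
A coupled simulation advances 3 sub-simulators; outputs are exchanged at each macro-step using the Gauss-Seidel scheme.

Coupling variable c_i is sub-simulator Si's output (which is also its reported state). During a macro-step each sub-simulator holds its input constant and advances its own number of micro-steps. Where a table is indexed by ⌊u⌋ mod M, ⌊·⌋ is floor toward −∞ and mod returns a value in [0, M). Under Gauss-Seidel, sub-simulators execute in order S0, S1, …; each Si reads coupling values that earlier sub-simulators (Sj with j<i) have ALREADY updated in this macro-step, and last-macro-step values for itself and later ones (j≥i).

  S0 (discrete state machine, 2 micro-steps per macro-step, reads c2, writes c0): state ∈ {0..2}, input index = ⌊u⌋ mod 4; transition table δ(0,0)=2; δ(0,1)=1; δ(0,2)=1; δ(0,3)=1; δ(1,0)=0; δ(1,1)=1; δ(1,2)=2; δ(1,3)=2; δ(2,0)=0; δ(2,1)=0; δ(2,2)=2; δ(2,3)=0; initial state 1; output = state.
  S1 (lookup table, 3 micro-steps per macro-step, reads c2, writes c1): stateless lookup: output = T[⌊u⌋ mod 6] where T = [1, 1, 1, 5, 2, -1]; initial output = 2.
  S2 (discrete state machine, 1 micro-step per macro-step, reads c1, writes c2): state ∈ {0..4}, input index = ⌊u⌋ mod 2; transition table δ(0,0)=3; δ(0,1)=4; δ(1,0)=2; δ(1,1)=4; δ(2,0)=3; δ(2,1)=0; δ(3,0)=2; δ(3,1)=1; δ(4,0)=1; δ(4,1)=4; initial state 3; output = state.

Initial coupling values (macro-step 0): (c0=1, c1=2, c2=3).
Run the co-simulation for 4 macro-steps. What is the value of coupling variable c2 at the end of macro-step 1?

macro 1: S0 reads c2=3 → after 2×micro: 0; S1 reads c2=3 → after 3×micro: 5; S2 reads c1=5 → after 1×micro: 1 ⇒ (c0=0, c1=5, c2=1)
macro 2: S0 reads c2=1 → after 2×micro: 1; S1 reads c2=1 → after 3×micro: 1; S2 reads c1=1 → after 1×micro: 4 ⇒ (c0=1, c1=1, c2=4)
macro 3: S0 reads c2=4 → after 2×micro: 2; S1 reads c2=4 → after 3×micro: 2; S2 reads c1=2 → after 1×micro: 1 ⇒ (c0=2, c1=2, c2=1)
macro 4: S0 reads c2=1 → after 2×micro: 1; S1 reads c2=1 → after 3×micro: 1; S2 reads c1=1 → after 1×micro: 4 ⇒ (c0=1, c1=1, c2=4)

c2 at macro-step 1 = 1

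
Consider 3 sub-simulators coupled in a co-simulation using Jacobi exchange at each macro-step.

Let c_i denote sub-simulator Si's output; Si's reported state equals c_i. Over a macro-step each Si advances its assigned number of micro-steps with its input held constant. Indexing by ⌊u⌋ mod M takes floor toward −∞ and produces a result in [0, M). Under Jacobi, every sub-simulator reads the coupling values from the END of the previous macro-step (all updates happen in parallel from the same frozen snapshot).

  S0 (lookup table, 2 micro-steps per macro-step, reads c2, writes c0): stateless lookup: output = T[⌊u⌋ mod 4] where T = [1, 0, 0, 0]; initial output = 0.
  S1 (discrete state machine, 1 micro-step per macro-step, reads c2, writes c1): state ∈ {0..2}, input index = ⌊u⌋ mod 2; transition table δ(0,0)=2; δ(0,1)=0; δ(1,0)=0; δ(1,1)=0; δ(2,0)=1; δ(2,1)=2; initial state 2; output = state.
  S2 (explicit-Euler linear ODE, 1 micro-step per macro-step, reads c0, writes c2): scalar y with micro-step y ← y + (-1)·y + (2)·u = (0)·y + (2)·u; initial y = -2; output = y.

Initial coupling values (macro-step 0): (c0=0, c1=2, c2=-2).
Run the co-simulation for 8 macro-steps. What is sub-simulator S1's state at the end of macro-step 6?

macro 1: S0 reads c2=-2 → after 2×micro: 0; S1 reads c2=-2 → after 1×micro: 1; S2 reads c0=0 → after 1×micro: 0 ⇒ (c0=0, c1=1, c2=0)
macro 2: S0 reads c2=0 → after 2×micro: 1; S1 reads c2=0 → after 1×micro: 0; S2 reads c0=0 → after 1×micro: 0 ⇒ (c0=1, c1=0, c2=0)
macro 3: S0 reads c2=0 → after 2×micro: 1; S1 reads c2=0 → after 1×micro: 2; S2 reads c0=1 → after 1×micro: 2 ⇒ (c0=1, c1=2, c2=2)
macro 4: S0 reads c2=2 → after 2×micro: 0; S1 reads c2=2 → after 1×micro: 1; S2 reads c0=1 → after 1×micro: 2 ⇒ (c0=0, c1=1, c2=2)
macro 5: S0 reads c2=2 → after 2×micro: 0; S1 reads c2=2 → after 1×micro: 0; S2 reads c0=0 → after 1×micro: 0 ⇒ (c0=0, c1=0, c2=0)
macro 6: S0 reads c2=0 → after 2×micro: 1; S1 reads c2=0 → after 1×micro: 2; S2 reads c0=0 → after 1×micro: 0 ⇒ (c0=1, c1=2, c2=0)
macro 7: S0 reads c2=0 → after 2×micro: 1; S1 reads c2=0 → after 1×micro: 1; S2 reads c0=1 → after 1×micro: 2 ⇒ (c0=1, c1=1, c2=2)
macro 8: S0 reads c2=2 → after 2×micro: 0; S1 reads c2=2 → after 1×micro: 0; S2 reads c0=1 → after 1×micro: 2 ⇒ (c0=0, c1=0, c2=2)

S1 state at macro-step 6 = 2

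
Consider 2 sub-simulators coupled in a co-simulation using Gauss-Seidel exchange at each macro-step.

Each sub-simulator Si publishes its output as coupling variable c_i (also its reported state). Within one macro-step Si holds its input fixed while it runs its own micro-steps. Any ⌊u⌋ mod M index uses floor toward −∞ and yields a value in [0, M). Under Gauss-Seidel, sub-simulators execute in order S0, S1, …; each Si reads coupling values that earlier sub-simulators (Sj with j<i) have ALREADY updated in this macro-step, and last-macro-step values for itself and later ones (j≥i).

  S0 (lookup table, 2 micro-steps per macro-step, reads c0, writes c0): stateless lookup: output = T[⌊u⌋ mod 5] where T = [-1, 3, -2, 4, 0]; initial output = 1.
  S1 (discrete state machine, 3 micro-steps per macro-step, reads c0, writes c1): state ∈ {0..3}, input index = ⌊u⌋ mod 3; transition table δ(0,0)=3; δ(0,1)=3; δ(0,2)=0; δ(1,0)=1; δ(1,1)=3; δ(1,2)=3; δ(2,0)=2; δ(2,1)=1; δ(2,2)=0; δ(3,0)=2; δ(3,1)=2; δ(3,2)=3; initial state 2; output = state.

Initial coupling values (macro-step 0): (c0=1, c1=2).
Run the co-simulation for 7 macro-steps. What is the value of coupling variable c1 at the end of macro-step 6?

macro 1: S0 reads c0=1 → after 2×micro: 3; S1 reads c0=3 → after 3×micro: 2 ⇒ (c0=3, c1=2)
macro 2: S0 reads c0=3 → after 2×micro: 4; S1 reads c0=4 → after 3×micro: 2 ⇒ (c0=4, c1=2)
macro 3: S0 reads c0=4 → after 2×micro: 0; S1 reads c0=0 → after 3×micro: 2 ⇒ (c0=0, c1=2)
macro 4: S0 reads c0=0 → after 2×micro: -1; S1 reads c0=-1 → after 3×micro: 0 ⇒ (c0=-1, c1=0)
macro 5: S0 reads c0=-1 → after 2×micro: 0; S1 reads c0=0 → after 3×micro: 2 ⇒ (c0=0, c1=2)
macro 6: S0 reads c0=0 → after 2×micro: -1; S1 reads c0=-1 → after 3×micro: 0 ⇒ (c0=-1, c1=0)
macro 7: S0 reads c0=-1 → after 2×micro: 0; S1 reads c0=0 → after 3×micro: 2 ⇒ (c0=0, c1=2)

c1 at macro-step 6 = 0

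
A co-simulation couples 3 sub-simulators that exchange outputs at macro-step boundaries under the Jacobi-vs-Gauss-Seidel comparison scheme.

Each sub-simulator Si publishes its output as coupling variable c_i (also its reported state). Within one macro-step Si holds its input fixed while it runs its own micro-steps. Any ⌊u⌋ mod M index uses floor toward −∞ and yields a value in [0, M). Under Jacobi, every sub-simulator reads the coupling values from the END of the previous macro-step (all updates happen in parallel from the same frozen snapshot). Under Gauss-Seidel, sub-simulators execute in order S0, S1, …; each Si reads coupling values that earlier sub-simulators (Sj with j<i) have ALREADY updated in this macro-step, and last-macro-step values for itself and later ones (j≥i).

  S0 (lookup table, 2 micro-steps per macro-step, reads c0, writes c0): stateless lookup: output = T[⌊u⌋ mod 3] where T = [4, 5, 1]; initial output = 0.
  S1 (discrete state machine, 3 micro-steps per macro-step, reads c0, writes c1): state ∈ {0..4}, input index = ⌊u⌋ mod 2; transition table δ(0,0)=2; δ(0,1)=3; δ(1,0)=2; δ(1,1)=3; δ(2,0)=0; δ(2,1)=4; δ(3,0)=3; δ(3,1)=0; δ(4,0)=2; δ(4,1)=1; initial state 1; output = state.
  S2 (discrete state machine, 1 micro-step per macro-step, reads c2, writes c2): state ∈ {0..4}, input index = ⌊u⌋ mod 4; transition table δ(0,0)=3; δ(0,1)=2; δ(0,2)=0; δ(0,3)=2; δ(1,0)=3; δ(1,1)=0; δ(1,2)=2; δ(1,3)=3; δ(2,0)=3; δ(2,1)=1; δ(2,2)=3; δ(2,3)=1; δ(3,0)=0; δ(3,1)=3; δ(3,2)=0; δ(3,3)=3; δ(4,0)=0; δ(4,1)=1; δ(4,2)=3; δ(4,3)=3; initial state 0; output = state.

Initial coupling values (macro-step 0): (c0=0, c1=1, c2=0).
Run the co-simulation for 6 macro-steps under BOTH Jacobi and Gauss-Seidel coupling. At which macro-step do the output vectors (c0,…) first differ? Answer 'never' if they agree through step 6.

first divergence at macro-step: 2

[Jacobi] macro 1: S0 reads c0=0 → after 2×micro: 4; S1 reads c0=0 → after 3×micro: 2; S2 reads c2=0 → after 1×micro: 3 ⇒ (c0=4, c1=2, c2=3)
[Jacobi] macro 2: S0 reads c0=4 → after 2×micro: 5; S1 reads c0=4 → after 3×micro: 0; S2 reads c2=3 → after 1×micro: 3 ⇒ (c0=5, c1=0, c2=3)
[Jacobi] macro 3: S0 reads c0=5 → after 2×micro: 1; S1 reads c0=5 → after 3×micro: 3; S2 reads c2=3 → after 1×micro: 3 ⇒ (c0=1, c1=3, c2=3)
[Jacobi] macro 4: S0 reads c0=1 → after 2×micro: 5; S1 reads c0=1 → after 3×micro: 0; S2 reads c2=3 → after 1×micro: 3 ⇒ (c0=5, c1=0, c2=3)
[Jacobi] macro 5: S0 reads c0=5 → after 2×micro: 1; S1 reads c0=5 → after 3×micro: 3; S2 reads c2=3 → after 1×micro: 3 ⇒ (c0=1, c1=3, c2=3)
[Jacobi] macro 6: S0 reads c0=1 → after 2×micro: 5; S1 reads c0=1 → after 3×micro: 0; S2 reads c2=3 → after 1×micro: 3 ⇒ (c0=5, c1=0, c2=3)
[Gauss-Seidel] macro 1: S0 reads c0=0 → after 2×micro: 4; S1 reads c0=4 → after 3×micro: 2; S2 reads c2=0 → after 1×micro: 3 ⇒ (c0=4, c1=2, c2=3)
[Gauss-Seidel] macro 2: S0 reads c0=4 → after 2×micro: 5; S1 reads c0=5 → after 3×micro: 3; S2 reads c2=3 → after 1×micro: 3 ⇒ (c0=5, c1=3, c2=3)
[Gauss-Seidel] macro 3: S0 reads c0=5 → after 2×micro: 1; S1 reads c0=1 → after 3×micro: 0; S2 reads c2=3 → after 1×micro: 3 ⇒ (c0=1, c1=0, c2=3)
[Gauss-Seidel] macro 4: S0 reads c0=1 → after 2×micro: 5; S1 reads c0=5 → after 3×micro: 3; S2 reads c2=3 → after 1×micro: 3 ⇒ (c0=5, c1=3, c2=3)
[Gauss-Seidel] macro 5: S0 reads c0=5 → after 2×micro: 1; S1 reads c0=1 → after 3×micro: 0; S2 reads c2=3 → after 1×micro: 3 ⇒ (c0=1, c1=0, c2=3)
[Gauss-Seidel] macro 6: S0 reads c0=1 → after 2×micro: 5; S1 reads c0=5 → after 3×micro: 3; S2 reads c2=3 → after 1×micro: 3 ⇒ (c0=5, c1=3, c2=3)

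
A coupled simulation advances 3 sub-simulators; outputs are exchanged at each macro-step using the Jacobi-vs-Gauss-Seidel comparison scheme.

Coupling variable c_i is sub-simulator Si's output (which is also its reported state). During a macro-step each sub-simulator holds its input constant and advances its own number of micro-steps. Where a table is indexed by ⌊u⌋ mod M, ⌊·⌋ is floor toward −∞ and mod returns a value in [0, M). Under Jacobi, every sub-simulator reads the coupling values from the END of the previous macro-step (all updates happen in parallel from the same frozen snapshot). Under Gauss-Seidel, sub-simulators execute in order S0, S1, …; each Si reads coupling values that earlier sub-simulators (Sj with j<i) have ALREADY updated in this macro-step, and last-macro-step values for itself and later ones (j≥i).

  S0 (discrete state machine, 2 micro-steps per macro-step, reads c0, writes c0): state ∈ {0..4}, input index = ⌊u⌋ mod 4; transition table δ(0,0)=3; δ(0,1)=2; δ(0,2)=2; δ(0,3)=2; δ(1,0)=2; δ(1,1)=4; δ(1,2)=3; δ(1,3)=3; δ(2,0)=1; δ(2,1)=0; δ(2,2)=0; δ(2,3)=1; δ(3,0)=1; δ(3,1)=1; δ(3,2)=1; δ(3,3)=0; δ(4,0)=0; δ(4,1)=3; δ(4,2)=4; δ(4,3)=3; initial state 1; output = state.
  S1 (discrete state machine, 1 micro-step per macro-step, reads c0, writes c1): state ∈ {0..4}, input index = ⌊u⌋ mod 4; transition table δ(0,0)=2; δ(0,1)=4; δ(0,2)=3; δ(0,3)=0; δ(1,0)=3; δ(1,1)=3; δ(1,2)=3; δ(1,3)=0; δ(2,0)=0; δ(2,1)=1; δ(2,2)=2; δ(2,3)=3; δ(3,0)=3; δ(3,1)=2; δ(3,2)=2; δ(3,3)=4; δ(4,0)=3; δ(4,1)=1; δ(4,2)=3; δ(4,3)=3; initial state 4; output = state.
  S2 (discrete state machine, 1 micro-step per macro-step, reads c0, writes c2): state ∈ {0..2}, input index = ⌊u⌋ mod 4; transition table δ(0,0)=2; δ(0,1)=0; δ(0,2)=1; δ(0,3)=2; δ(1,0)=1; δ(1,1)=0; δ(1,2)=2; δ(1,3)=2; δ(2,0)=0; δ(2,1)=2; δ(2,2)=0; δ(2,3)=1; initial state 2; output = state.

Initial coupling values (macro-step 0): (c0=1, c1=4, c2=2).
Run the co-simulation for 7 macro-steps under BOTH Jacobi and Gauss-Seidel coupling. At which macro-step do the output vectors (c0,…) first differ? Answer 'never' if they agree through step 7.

first divergence at macro-step: 1

[Jacobi] macro 1: S0 reads c0=1 → after 2×micro: 3; S1 reads c0=1 → after 1×micro: 1; S2 reads c0=1 → after 1×micro: 2 ⇒ (c0=3, c1=1, c2=2)
[Jacobi] macro 2: S0 reads c0=3 → after 2×micro: 2; S1 reads c0=3 → after 1×micro: 0; S2 reads c0=3 → after 1×micro: 1 ⇒ (c0=2, c1=0, c2=1)
[Jacobi] macro 3: S0 reads c0=2 → after 2×micro: 2; S1 reads c0=2 → after 1×micro: 3; S2 reads c0=2 → after 1×micro: 2 ⇒ (c0=2, c1=3, c2=2)
[Jacobi] macro 4: S0 reads c0=2 → after 2×micro: 2; S1 reads c0=2 → after 1×micro: 2; S2 reads c0=2 → after 1×micro: 0 ⇒ (c0=2, c1=2, c2=0)
[Jacobi] macro 5: S0 reads c0=2 → after 2×micro: 2; S1 reads c0=2 → after 1×micro: 2; S2 reads c0=2 → after 1×micro: 1 ⇒ (c0=2, c1=2, c2=1)
[Jacobi] macro 6: S0 reads c0=2 → after 2×micro: 2; S1 reads c0=2 → after 1×micro: 2; S2 reads c0=2 → after 1×micro: 2 ⇒ (c0=2, c1=2, c2=2)
[Jacobi] macro 7: S0 reads c0=2 → after 2×micro: 2; S1 reads c0=2 → after 1×micro: 2; S2 reads c0=2 → after 1×micro: 0 ⇒ (c0=2, c1=2, c2=0)
[Gauss-Seidel] macro 1: S0 reads c0=1 → after 2×micro: 3; S1 reads c0=3 → after 1×micro: 3; S2 reads c0=3 → after 1×micro: 1 ⇒ (c0=3, c1=3, c2=1)
[Gauss-Seidel] macro 2: S0 reads c0=3 → after 2×micro: 2; S1 reads c0=2 → after 1×micro: 2; S2 reads c0=2 → after 1×micro: 2 ⇒ (c0=2, c1=2, c2=2)
[Gauss-Seidel] macro 3: S0 reads c0=2 → after 2×micro: 2; S1 reads c0=2 → after 1×micro: 2; S2 reads c0=2 → after 1×micro: 0 ⇒ (c0=2, c1=2, c2=0)
[Gauss-Seidel] macro 4: S0 reads c0=2 → after 2×micro: 2; S1 reads c0=2 → after 1×micro: 2; S2 reads c0=2 → after 1×micro: 1 ⇒ (c0=2, c1=2, c2=1)
[Gauss-Seidel] macro 5: S0 reads c0=2 → after 2×micro: 2; S1 reads c0=2 → after 1×micro: 2; S2 reads c0=2 → after 1×micro: 2 ⇒ (c0=2, c1=2, c2=2)
[Gauss-Seidel] macro 6: S0 reads c0=2 → after 2×micro: 2; S1 reads c0=2 → after 1×micro: 2; S2 reads c0=2 → after 1×micro: 0 ⇒ (c0=2, c1=2, c2=0)
[Gauss-Seidel] macro 7: S0 reads c0=2 → after 2×micro: 2; S1 reads c0=2 → after 1×micro: 2; S2 reads c0=2 → after 1×micro: 1 ⇒ (c0=2, c1=2, c2=1)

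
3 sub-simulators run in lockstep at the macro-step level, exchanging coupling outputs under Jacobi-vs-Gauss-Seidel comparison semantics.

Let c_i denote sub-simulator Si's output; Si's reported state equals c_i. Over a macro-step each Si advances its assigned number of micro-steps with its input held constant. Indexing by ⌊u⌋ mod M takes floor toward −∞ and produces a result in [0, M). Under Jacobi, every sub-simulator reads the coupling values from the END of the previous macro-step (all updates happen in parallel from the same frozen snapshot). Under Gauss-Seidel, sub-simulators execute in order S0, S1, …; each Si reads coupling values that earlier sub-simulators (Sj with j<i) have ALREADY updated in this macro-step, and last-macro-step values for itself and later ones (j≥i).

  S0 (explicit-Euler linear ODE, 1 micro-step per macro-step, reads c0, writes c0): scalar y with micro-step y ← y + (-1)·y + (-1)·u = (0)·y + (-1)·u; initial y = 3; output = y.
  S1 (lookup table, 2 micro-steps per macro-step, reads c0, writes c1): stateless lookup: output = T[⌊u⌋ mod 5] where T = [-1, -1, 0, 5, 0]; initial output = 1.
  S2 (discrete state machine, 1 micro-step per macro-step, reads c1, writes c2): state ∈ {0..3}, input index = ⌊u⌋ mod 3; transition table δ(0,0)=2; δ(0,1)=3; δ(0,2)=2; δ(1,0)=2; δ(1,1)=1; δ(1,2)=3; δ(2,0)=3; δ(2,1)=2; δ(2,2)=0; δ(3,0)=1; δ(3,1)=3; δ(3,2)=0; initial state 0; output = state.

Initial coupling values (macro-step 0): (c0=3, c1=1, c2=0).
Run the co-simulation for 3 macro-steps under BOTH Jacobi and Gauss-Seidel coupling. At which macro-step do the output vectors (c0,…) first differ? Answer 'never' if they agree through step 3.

first divergence at macro-step: 1

[Jacobi] macro 1: S0 reads c0=3 → after 1×micro: -3; S1 reads c0=3 → after 2×micro: 5; S2 reads c1=1 → after 1×micro: 3 ⇒ (c0=-3, c1=5, c2=3)
[Jacobi] macro 2: S0 reads c0=-3 → after 1×micro: 3; S1 reads c0=-3 → after 2×micro: 0; S2 reads c1=5 → after 1×micro: 0 ⇒ (c0=3, c1=0, c2=0)
[Jacobi] macro 3: S0 reads c0=3 → after 1×micro: -3; S1 reads c0=3 → after 2×micro: 5; S2 reads c1=0 → after 1×micro: 2 ⇒ (c0=-3, c1=5, c2=2)
[Gauss-Seidel] macro 1: S0 reads c0=3 → after 1×micro: -3; S1 reads c0=-3 → after 2×micro: 0; S2 reads c1=0 → after 1×micro: 2 ⇒ (c0=-3, c1=0, c2=2)
[Gauss-Seidel] macro 2: S0 reads c0=-3 → after 1×micro: 3; S1 reads c0=3 → after 2×micro: 5; S2 reads c1=5 → after 1×micro: 0 ⇒ (c0=3, c1=5, c2=0)
[Gauss-Seidel] macro 3: S0 reads c0=3 → after 1×micro: -3; S1 reads c0=-3 → after 2×micro: 0; S2 reads c1=0 → after 1×micro: 2 ⇒ (c0=-3, c1=0, c2=2)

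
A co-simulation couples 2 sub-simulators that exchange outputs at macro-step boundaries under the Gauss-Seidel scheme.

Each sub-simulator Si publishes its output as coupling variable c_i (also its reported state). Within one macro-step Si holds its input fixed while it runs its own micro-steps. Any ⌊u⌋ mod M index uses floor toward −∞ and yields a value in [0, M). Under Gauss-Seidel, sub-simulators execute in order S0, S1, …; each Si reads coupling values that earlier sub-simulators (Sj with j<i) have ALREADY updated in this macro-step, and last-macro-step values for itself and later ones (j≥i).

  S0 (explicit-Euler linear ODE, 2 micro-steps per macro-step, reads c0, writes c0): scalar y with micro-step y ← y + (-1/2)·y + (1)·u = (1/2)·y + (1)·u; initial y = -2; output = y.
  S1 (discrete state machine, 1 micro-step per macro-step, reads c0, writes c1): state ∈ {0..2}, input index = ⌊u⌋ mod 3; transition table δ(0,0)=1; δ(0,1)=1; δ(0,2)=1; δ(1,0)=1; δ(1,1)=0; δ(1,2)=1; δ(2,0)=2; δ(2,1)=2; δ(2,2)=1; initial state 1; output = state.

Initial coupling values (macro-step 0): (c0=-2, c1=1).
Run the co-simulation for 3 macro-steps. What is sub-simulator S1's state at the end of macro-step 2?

S1 state at macro-step 2 = 1

macro 1: S0 reads c0=-2 → after 2×micro: -7/2; S1 reads c0=-7/2 → after 1×micro: 1 ⇒ (c0=-7/2, c1=1)
macro 2: S0 reads c0=-7/2 → after 2×micro: -49/8; S1 reads c0=-49/8 → after 1×micro: 1 ⇒ (c0=-49/8, c1=1)
macro 3: S0 reads c0=-49/8 → after 2×micro: -343/32; S1 reads c0=-343/32 → after 1×micro: 0 ⇒ (c0=-343/32, c1=0)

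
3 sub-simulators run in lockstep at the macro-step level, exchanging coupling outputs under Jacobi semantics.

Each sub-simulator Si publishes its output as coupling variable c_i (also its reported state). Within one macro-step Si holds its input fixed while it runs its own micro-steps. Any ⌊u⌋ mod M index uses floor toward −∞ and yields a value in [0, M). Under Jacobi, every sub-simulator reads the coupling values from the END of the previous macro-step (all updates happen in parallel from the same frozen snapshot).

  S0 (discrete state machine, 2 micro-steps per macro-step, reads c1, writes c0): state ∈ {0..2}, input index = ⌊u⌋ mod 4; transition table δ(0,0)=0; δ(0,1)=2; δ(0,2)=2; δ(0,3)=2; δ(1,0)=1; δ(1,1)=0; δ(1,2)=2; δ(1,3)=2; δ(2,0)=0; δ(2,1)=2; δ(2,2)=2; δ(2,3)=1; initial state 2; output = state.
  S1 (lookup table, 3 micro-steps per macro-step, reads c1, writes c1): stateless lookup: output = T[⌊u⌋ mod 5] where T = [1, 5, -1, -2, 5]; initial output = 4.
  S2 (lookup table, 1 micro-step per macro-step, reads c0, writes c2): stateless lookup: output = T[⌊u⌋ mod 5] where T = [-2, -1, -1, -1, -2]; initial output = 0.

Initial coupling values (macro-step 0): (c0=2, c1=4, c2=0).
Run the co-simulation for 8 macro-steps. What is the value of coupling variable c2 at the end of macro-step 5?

macro 1: S0 reads c1=4 → after 2×micro: 0; S1 reads c1=4 → after 3×micro: 5; S2 reads c0=2 → after 1×micro: -1 ⇒ (c0=0, c1=5, c2=-1)
macro 2: S0 reads c1=5 → after 2×micro: 2; S1 reads c1=5 → after 3×micro: 1; S2 reads c0=0 → after 1×micro: -2 ⇒ (c0=2, c1=1, c2=-2)
macro 3: S0 reads c1=1 → after 2×micro: 2; S1 reads c1=1 → after 3×micro: 5; S2 reads c0=2 → after 1×micro: -1 ⇒ (c0=2, c1=5, c2=-1)
macro 4: S0 reads c1=5 → after 2×micro: 2; S1 reads c1=5 → after 3×micro: 1; S2 reads c0=2 → after 1×micro: -1 ⇒ (c0=2, c1=1, c2=-1)
macro 5: S0 reads c1=1 → after 2×micro: 2; S1 reads c1=1 → after 3×micro: 5; S2 reads c0=2 → after 1×micro: -1 ⇒ (c0=2, c1=5, c2=-1)
macro 6: S0 reads c1=5 → after 2×micro: 2; S1 reads c1=5 → after 3×micro: 1; S2 reads c0=2 → after 1×micro: -1 ⇒ (c0=2, c1=1, c2=-1)
macro 7: S0 reads c1=1 → after 2×micro: 2; S1 reads c1=1 → after 3×micro: 5; S2 reads c0=2 → after 1×micro: -1 ⇒ (c0=2, c1=5, c2=-1)
macro 8: S0 reads c1=5 → after 2×micro: 2; S1 reads c1=5 → after 3×micro: 1; S2 reads c0=2 → after 1×micro: -1 ⇒ (c0=2, c1=1, c2=-1)

c2 at macro-step 5 = -1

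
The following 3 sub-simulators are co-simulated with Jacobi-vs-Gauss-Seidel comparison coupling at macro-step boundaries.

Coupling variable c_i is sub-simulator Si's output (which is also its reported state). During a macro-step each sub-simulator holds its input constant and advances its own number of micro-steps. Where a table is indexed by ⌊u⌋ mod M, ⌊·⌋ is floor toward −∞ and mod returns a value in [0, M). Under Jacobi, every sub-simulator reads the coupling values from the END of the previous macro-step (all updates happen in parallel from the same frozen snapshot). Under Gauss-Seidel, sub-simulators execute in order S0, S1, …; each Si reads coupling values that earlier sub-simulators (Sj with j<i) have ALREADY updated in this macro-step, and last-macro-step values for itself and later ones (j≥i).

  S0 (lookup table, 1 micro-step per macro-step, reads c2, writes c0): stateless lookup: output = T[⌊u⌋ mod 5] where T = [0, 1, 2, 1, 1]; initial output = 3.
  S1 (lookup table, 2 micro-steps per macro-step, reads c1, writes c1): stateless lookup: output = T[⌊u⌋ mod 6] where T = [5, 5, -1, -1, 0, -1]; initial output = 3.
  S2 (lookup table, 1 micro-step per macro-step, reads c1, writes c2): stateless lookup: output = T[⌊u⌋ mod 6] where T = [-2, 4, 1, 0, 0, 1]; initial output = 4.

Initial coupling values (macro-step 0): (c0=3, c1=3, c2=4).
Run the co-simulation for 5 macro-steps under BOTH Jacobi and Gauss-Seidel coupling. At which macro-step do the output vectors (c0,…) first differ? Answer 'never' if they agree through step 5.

first divergence at macro-step: 1

[Jacobi] macro 1: S0 reads c2=4 → after 1×micro: 1; S1 reads c1=3 → after 2×micro: -1; S2 reads c1=3 → after 1×micro: 0 ⇒ (c0=1, c1=-1, c2=0)
[Jacobi] macro 2: S0 reads c2=0 → after 1×micro: 0; S1 reads c1=-1 → after 2×micro: -1; S2 reads c1=-1 → after 1×micro: 1 ⇒ (c0=0, c1=-1, c2=1)
[Jacobi] macro 3: S0 reads c2=1 → after 1×micro: 1; S1 reads c1=-1 → after 2×micro: -1; S2 reads c1=-1 → after 1×micro: 1 ⇒ (c0=1, c1=-1, c2=1)
[Jacobi] macro 4: S0 reads c2=1 → after 1×micro: 1; S1 reads c1=-1 → after 2×micro: -1; S2 reads c1=-1 → after 1×micro: 1 ⇒ (c0=1, c1=-1, c2=1)
[Jacobi] macro 5: S0 reads c2=1 → after 1×micro: 1; S1 reads c1=-1 → after 2×micro: -1; S2 reads c1=-1 → after 1×micro: 1 ⇒ (c0=1, c1=-1, c2=1)
[Gauss-Seidel] macro 1: S0 reads c2=4 → after 1×micro: 1; S1 reads c1=3 → after 2×micro: -1; S2 reads c1=-1 → after 1×micro: 1 ⇒ (c0=1, c1=-1, c2=1)
[Gauss-Seidel] macro 2: S0 reads c2=1 → after 1×micro: 1; S1 reads c1=-1 → after 2×micro: -1; S2 reads c1=-1 → after 1×micro: 1 ⇒ (c0=1, c1=-1, c2=1)
[Gauss-Seidel] macro 3: S0 reads c2=1 → after 1×micro: 1; S1 reads c1=-1 → after 2×micro: -1; S2 reads c1=-1 → after 1×micro: 1 ⇒ (c0=1, c1=-1, c2=1)
[Gauss-Seidel] macro 4: S0 reads c2=1 → after 1×micro: 1; S1 reads c1=-1 → after 2×micro: -1; S2 reads c1=-1 → after 1×micro: 1 ⇒ (c0=1, c1=-1, c2=1)
[Gauss-Seidel] macro 5: S0 reads c2=1 → after 1×micro: 1; S1 reads c1=-1 → after 2×micro: -1; S2 reads c1=-1 → after 1×micro: 1 ⇒ (c0=1, c1=-1, c2=1)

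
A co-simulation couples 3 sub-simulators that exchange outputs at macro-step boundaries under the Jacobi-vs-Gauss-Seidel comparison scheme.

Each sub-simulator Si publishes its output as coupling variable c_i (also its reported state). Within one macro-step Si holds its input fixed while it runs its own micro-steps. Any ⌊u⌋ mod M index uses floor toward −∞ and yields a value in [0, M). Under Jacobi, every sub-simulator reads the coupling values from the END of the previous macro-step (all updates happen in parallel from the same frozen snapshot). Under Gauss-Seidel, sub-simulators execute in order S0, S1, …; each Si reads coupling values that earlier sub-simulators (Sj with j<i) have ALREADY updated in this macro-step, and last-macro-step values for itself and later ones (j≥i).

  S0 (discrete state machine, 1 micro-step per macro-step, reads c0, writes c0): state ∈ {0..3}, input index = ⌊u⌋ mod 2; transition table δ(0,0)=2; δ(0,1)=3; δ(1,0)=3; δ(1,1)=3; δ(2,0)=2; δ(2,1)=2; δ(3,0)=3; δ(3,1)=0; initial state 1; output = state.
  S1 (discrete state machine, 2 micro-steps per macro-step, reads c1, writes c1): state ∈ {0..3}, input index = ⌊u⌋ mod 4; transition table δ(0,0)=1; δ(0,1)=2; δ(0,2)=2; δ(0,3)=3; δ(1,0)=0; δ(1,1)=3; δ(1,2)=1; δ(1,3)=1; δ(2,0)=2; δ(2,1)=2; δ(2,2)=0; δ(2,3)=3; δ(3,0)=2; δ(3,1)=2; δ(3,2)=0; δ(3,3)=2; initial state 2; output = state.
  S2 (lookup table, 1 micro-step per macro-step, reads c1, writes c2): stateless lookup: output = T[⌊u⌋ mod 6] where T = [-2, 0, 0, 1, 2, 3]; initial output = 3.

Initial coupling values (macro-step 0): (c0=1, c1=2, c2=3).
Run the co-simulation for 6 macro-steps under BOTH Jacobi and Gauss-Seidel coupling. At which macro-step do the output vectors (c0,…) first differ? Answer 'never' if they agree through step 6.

first divergence at macro-step: never

[Jacobi] macro 1: S0 reads c0=1 → after 1×micro: 3; S1 reads c1=2 → after 2×micro: 2; S2 reads c1=2 → after 1×micro: 0 ⇒ (c0=3, c1=2, c2=0)
[Jacobi] macro 2: S0 reads c0=3 → after 1×micro: 0; S1 reads c1=2 → after 2×micro: 2; S2 reads c1=2 → after 1×micro: 0 ⇒ (c0=0, c1=2, c2=0)
[Jacobi] macro 3: S0 reads c0=0 → after 1×micro: 2; S1 reads c1=2 → after 2×micro: 2; S2 reads c1=2 → after 1×micro: 0 ⇒ (c0=2, c1=2, c2=0)
[Jacobi] macro 4: S0 reads c0=2 → after 1×micro: 2; S1 reads c1=2 → after 2×micro: 2; S2 reads c1=2 → after 1×micro: 0 ⇒ (c0=2, c1=2, c2=0)
[Jacobi] macro 5: S0 reads c0=2 → after 1×micro: 2; S1 reads c1=2 → after 2×micro: 2; S2 reads c1=2 → after 1×micro: 0 ⇒ (c0=2, c1=2, c2=0)
[Jacobi] macro 6: S0 reads c0=2 → after 1×micro: 2; S1 reads c1=2 → after 2×micro: 2; S2 reads c1=2 → after 1×micro: 0 ⇒ (c0=2, c1=2, c2=0)
[Gauss-Seidel] macro 1: S0 reads c0=1 → after 1×micro: 3; S1 reads c1=2 → after 2×micro: 2; S2 reads c1=2 → after 1×micro: 0 ⇒ (c0=3, c1=2, c2=0)
[Gauss-Seidel] macro 2: S0 reads c0=3 → after 1×micro: 0; S1 reads c1=2 → after 2×micro: 2; S2 reads c1=2 → after 1×micro: 0 ⇒ (c0=0, c1=2, c2=0)
[Gauss-Seidel] macro 3: S0 reads c0=0 → after 1×micro: 2; S1 reads c1=2 → after 2×micro: 2; S2 reads c1=2 → after 1×micro: 0 ⇒ (c0=2, c1=2, c2=0)
[Gauss-Seidel] macro 4: S0 reads c0=2 → after 1×micro: 2; S1 reads c1=2 → after 2×micro: 2; S2 reads c1=2 → after 1×micro: 0 ⇒ (c0=2, c1=2, c2=0)
[Gauss-Seidel] macro 5: S0 reads c0=2 → after 1×micro: 2; S1 reads c1=2 → after 2×micro: 2; S2 reads c1=2 → after 1×micro: 0 ⇒ (c0=2, c1=2, c2=0)
[Gauss-Seidel] macro 6: S0 reads c0=2 → after 1×micro: 2; S1 reads c1=2 → after 2×micro: 2; S2 reads c1=2 → after 1×micro: 0 ⇒ (c0=2, c1=2, c2=0)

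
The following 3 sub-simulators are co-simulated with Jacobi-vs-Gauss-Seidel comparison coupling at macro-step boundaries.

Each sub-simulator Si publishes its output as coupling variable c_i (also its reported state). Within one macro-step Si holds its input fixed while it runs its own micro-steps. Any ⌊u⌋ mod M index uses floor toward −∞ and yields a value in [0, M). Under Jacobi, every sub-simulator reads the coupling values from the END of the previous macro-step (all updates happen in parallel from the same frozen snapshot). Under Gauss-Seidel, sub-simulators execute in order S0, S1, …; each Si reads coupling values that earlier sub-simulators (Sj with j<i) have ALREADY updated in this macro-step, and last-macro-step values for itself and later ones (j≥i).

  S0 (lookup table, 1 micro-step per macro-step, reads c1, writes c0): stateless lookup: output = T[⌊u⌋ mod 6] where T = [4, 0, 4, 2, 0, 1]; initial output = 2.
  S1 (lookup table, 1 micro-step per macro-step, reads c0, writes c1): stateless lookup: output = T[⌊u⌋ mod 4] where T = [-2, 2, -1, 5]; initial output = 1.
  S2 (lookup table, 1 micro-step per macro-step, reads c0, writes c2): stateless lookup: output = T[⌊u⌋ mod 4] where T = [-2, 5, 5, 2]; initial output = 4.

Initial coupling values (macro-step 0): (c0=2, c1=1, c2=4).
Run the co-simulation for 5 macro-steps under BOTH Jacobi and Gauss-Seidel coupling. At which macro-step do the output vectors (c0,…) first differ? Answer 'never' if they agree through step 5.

[Jacobi] macro 1: S0 reads c1=1 → after 1×micro: 0; S1 reads c0=2 → after 1×micro: -1; S2 reads c0=2 → after 1×micro: 5 ⇒ (c0=0, c1=-1, c2=5)
[Jacobi] macro 2: S0 reads c1=-1 → after 1×micro: 1; S1 reads c0=0 → after 1×micro: -2; S2 reads c0=0 → after 1×micro: -2 ⇒ (c0=1, c1=-2, c2=-2)
[Jacobi] macro 3: S0 reads c1=-2 → after 1×micro: 0; S1 reads c0=1 → after 1×micro: 2; S2 reads c0=1 → after 1×micro: 5 ⇒ (c0=0, c1=2, c2=5)
[Jacobi] macro 4: S0 reads c1=2 → after 1×micro: 4; S1 reads c0=0 → after 1×micro: -2; S2 reads c0=0 → after 1×micro: -2 ⇒ (c0=4, c1=-2, c2=-2)
[Jacobi] macro 5: S0 reads c1=-2 → after 1×micro: 0; S1 reads c0=4 → after 1×micro: -2; S2 reads c0=4 → after 1×micro: -2 ⇒ (c0=0, c1=-2, c2=-2)
[Gauss-Seidel] macro 1: S0 reads c1=1 → after 1×micro: 0; S1 reads c0=0 → after 1×micro: -2; S2 reads c0=0 → after 1×micro: -2 ⇒ (c0=0, c1=-2, c2=-2)
[Gauss-Seidel] macro 2: S0 reads c1=-2 → after 1×micro: 0; S1 reads c0=0 → after 1×micro: -2; S2 reads c0=0 → after 1×micro: -2 ⇒ (c0=0, c1=-2, c2=-2)
[Gauss-Seidel] macro 3: S0 reads c1=-2 → after 1×micro: 0; S1 reads c0=0 → after 1×micro: -2; S2 reads c0=0 → after 1×micro: -2 ⇒ (c0=0, c1=-2, c2=-2)
[Gauss-Seidel] macro 4: S0 reads c1=-2 → after 1×micro: 0; S1 reads c0=0 → after 1×micro: -2; S2 reads c0=0 → after 1×micro: -2 ⇒ (c0=0, c1=-2, c2=-2)
[Gauss-Seidel] macro 5: S0 reads c1=-2 → after 1×micro: 0; S1 reads c0=0 → after 1×micro: -2; S2 reads c0=0 → after 1×micro: -2 ⇒ (c0=0, c1=-2, c2=-2)

first divergence at macro-step: 1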